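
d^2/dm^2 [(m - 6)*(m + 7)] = 2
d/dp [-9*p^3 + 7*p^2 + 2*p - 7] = -27*p^2 + 14*p + 2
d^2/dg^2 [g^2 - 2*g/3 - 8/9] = 2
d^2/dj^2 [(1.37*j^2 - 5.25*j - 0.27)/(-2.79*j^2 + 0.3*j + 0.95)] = (-1.4210854715202e-14*j^4 + 79.4396700000001*j^3 - 9.176868*j^2 + 82.13481*j - 3.98548)/(21.717639*j^6 - 7.00569*j^5 - 21.431385*j^4 + 4.7439*j^3 + 7.297425*j^2 - 0.81225*j - 0.857375)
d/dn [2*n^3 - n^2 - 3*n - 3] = 6*n^2 - 2*n - 3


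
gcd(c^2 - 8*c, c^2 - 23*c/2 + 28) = c - 8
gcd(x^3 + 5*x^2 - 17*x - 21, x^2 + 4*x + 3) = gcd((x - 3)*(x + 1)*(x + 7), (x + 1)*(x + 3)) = x + 1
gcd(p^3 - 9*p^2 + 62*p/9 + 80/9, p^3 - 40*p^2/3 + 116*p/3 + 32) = p^2 - 22*p/3 - 16/3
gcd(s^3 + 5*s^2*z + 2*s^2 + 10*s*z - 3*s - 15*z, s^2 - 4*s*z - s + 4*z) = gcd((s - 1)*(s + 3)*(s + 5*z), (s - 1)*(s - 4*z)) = s - 1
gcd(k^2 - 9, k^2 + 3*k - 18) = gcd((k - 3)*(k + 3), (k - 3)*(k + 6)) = k - 3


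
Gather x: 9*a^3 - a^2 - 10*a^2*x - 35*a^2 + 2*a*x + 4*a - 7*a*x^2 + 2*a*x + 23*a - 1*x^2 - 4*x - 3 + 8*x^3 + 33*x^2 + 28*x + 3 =9*a^3 - 36*a^2 + 27*a + 8*x^3 + x^2*(32 - 7*a) + x*(-10*a^2 + 4*a + 24)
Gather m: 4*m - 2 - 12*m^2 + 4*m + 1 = -12*m^2 + 8*m - 1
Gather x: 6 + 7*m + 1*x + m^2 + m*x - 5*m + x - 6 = m^2 + 2*m + x*(m + 2)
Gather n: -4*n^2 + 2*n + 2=-4*n^2 + 2*n + 2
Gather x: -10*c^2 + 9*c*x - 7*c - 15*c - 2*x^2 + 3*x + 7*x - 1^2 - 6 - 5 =-10*c^2 - 22*c - 2*x^2 + x*(9*c + 10) - 12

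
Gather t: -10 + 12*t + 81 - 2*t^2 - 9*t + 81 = -2*t^2 + 3*t + 152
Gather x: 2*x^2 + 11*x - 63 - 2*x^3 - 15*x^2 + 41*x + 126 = -2*x^3 - 13*x^2 + 52*x + 63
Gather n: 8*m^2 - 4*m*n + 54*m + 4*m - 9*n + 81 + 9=8*m^2 + 58*m + n*(-4*m - 9) + 90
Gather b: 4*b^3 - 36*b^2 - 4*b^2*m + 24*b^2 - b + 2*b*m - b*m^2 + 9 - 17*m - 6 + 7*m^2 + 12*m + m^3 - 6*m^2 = 4*b^3 + b^2*(-4*m - 12) + b*(-m^2 + 2*m - 1) + m^3 + m^2 - 5*m + 3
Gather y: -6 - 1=-7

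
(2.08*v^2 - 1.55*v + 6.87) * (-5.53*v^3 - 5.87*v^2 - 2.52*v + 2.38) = -11.5024*v^5 - 3.6381*v^4 - 34.1342*v^3 - 31.4705*v^2 - 21.0014*v + 16.3506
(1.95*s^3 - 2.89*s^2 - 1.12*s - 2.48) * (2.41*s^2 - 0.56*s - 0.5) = 4.6995*s^5 - 8.0569*s^4 - 2.0558*s^3 - 3.9046*s^2 + 1.9488*s + 1.24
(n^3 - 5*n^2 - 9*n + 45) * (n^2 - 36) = n^5 - 5*n^4 - 45*n^3 + 225*n^2 + 324*n - 1620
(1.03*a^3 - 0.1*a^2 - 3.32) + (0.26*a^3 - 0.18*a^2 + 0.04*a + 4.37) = 1.29*a^3 - 0.28*a^2 + 0.04*a + 1.05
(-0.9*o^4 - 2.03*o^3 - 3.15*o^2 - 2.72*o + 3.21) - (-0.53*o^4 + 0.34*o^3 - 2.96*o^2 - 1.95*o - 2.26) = -0.37*o^4 - 2.37*o^3 - 0.19*o^2 - 0.77*o + 5.47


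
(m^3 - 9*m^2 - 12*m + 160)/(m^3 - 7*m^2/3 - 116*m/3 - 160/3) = 3*(m - 5)/(3*m + 5)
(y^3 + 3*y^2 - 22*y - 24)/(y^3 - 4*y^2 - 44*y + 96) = (y^2 - 3*y - 4)/(y^2 - 10*y + 16)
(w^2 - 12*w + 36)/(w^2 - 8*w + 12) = (w - 6)/(w - 2)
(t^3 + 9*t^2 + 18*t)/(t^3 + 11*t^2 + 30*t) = (t + 3)/(t + 5)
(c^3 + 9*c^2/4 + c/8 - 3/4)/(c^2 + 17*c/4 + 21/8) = (2*c^2 + 3*c - 2)/(2*c + 7)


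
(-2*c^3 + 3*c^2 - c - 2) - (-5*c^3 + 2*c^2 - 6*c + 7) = 3*c^3 + c^2 + 5*c - 9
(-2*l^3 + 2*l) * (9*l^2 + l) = -18*l^5 - 2*l^4 + 18*l^3 + 2*l^2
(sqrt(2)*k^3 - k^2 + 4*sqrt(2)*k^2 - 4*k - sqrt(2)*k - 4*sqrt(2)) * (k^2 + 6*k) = sqrt(2)*k^5 - k^4 + 10*sqrt(2)*k^4 - 10*k^3 + 23*sqrt(2)*k^3 - 24*k^2 - 10*sqrt(2)*k^2 - 24*sqrt(2)*k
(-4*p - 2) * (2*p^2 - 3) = -8*p^3 - 4*p^2 + 12*p + 6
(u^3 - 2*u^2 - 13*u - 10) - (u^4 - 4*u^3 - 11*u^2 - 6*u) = -u^4 + 5*u^3 + 9*u^2 - 7*u - 10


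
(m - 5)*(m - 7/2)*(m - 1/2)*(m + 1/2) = m^4 - 17*m^3/2 + 69*m^2/4 + 17*m/8 - 35/8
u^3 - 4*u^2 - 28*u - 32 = (u - 8)*(u + 2)^2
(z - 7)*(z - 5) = z^2 - 12*z + 35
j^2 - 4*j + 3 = (j - 3)*(j - 1)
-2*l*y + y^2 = y*(-2*l + y)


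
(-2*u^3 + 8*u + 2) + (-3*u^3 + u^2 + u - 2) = -5*u^3 + u^2 + 9*u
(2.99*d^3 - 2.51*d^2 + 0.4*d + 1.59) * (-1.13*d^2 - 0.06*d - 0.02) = -3.3787*d^5 + 2.6569*d^4 - 0.3612*d^3 - 1.7705*d^2 - 0.1034*d - 0.0318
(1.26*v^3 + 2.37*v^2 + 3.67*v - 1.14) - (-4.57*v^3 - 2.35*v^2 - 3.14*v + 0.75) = 5.83*v^3 + 4.72*v^2 + 6.81*v - 1.89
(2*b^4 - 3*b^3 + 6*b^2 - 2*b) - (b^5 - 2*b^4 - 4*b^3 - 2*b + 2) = -b^5 + 4*b^4 + b^3 + 6*b^2 - 2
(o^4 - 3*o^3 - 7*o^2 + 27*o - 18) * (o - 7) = o^5 - 10*o^4 + 14*o^3 + 76*o^2 - 207*o + 126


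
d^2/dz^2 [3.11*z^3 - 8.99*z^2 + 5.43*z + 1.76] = 18.66*z - 17.98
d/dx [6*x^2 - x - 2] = 12*x - 1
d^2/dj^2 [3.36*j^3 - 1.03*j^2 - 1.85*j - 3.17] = 20.16*j - 2.06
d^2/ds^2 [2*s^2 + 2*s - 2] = 4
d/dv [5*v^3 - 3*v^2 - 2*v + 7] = 15*v^2 - 6*v - 2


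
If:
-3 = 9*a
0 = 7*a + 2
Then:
No Solution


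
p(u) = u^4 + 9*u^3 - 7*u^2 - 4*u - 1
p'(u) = 4*u^3 + 27*u^2 - 14*u - 4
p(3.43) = 404.52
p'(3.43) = 427.05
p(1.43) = 9.47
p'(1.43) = 42.89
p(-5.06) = -670.43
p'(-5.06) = 239.92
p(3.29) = 347.73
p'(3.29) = 384.64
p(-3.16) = -242.54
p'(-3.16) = 183.63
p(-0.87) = -8.17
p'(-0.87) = 25.98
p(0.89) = -3.13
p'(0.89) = 7.75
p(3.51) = 439.70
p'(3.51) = 452.48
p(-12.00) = 4223.00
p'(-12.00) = -2860.00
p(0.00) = -1.00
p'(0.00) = -4.00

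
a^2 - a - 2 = (a - 2)*(a + 1)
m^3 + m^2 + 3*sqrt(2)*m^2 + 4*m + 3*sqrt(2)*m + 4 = (m + 1)*(m + sqrt(2))*(m + 2*sqrt(2))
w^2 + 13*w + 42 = (w + 6)*(w + 7)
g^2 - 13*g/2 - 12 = (g - 8)*(g + 3/2)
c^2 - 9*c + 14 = (c - 7)*(c - 2)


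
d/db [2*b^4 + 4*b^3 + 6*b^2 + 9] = 4*b*(2*b^2 + 3*b + 3)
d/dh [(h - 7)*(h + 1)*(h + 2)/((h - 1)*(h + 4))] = (h^4 + 6*h^3 - 5*h^2 + 60*h + 118)/(h^4 + 6*h^3 + h^2 - 24*h + 16)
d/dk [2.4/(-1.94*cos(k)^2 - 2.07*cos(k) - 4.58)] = -(9.312*cos(k) + 4.968)*sin(k)/(1.94*cos(k)^2 + 2.07*cos(k) + 4.58)^2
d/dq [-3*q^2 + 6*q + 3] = 6 - 6*q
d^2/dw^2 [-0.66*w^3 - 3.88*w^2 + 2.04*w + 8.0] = -3.96*w - 7.76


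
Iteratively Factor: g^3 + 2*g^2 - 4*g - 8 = (g - 2)*(g^2 + 4*g + 4) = (g - 2)*(g + 2)*(g + 2)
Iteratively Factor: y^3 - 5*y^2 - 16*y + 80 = (y - 5)*(y^2 - 16) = (y - 5)*(y + 4)*(y - 4)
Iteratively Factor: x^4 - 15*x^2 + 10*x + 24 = (x + 1)*(x^3 - x^2 - 14*x + 24) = (x - 3)*(x + 1)*(x^2 + 2*x - 8) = (x - 3)*(x + 1)*(x + 4)*(x - 2)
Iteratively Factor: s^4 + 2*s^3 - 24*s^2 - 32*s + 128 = (s + 4)*(s^3 - 2*s^2 - 16*s + 32) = (s - 2)*(s + 4)*(s^2 - 16) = (s - 2)*(s + 4)^2*(s - 4)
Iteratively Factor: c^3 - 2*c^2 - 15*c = (c)*(c^2 - 2*c - 15) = c*(c + 3)*(c - 5)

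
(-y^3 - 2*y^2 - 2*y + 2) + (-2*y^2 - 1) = -y^3 - 4*y^2 - 2*y + 1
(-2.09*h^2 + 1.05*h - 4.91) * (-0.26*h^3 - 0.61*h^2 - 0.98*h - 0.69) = 0.5434*h^5 + 1.0019*h^4 + 2.6843*h^3 + 3.4082*h^2 + 4.0873*h + 3.3879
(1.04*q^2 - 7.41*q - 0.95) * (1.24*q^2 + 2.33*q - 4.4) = 1.2896*q^4 - 6.7652*q^3 - 23.0193*q^2 + 30.3905*q + 4.18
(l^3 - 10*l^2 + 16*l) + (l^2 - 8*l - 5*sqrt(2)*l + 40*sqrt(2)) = l^3 - 9*l^2 - 5*sqrt(2)*l + 8*l + 40*sqrt(2)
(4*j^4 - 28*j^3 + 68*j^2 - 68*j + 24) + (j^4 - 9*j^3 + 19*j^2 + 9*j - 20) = 5*j^4 - 37*j^3 + 87*j^2 - 59*j + 4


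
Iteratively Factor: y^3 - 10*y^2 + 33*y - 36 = (y - 4)*(y^2 - 6*y + 9) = (y - 4)*(y - 3)*(y - 3)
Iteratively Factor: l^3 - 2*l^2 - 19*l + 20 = (l - 5)*(l^2 + 3*l - 4) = (l - 5)*(l + 4)*(l - 1)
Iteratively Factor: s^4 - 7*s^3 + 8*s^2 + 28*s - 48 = (s + 2)*(s^3 - 9*s^2 + 26*s - 24) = (s - 4)*(s + 2)*(s^2 - 5*s + 6) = (s - 4)*(s - 2)*(s + 2)*(s - 3)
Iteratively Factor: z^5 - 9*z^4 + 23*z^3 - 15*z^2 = (z)*(z^4 - 9*z^3 + 23*z^2 - 15*z) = z*(z - 1)*(z^3 - 8*z^2 + 15*z) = z*(z - 5)*(z - 1)*(z^2 - 3*z) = z^2*(z - 5)*(z - 1)*(z - 3)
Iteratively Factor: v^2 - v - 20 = (v + 4)*(v - 5)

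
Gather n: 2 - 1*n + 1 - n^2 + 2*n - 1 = -n^2 + n + 2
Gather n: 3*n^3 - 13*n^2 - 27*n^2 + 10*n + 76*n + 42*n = 3*n^3 - 40*n^2 + 128*n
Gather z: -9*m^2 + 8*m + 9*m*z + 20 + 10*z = -9*m^2 + 8*m + z*(9*m + 10) + 20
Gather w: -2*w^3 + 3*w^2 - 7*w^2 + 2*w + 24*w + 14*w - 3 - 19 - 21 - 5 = -2*w^3 - 4*w^2 + 40*w - 48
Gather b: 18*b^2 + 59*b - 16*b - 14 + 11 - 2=18*b^2 + 43*b - 5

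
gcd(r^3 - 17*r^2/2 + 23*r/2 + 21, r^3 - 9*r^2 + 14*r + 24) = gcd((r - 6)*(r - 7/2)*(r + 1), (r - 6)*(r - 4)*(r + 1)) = r^2 - 5*r - 6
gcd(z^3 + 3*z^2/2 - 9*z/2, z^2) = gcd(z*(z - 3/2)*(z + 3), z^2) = z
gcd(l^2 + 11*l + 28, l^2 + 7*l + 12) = l + 4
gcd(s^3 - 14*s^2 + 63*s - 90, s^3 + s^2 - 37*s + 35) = s - 5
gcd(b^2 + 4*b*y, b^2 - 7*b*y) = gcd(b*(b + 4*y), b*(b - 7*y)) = b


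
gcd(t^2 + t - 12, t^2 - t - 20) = t + 4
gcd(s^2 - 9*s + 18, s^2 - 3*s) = s - 3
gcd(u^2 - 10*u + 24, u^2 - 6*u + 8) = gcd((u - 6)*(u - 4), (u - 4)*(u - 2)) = u - 4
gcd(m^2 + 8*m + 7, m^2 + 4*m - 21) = m + 7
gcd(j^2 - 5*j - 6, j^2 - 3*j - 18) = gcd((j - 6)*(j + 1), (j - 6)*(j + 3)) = j - 6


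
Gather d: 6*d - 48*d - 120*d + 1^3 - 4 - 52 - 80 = -162*d - 135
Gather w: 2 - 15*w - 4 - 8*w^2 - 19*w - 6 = -8*w^2 - 34*w - 8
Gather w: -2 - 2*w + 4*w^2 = 4*w^2 - 2*w - 2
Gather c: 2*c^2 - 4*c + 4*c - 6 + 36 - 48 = 2*c^2 - 18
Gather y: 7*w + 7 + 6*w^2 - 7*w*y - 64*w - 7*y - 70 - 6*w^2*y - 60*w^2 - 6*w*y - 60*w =-54*w^2 - 117*w + y*(-6*w^2 - 13*w - 7) - 63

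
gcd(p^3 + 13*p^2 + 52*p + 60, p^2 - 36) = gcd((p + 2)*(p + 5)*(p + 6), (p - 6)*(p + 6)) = p + 6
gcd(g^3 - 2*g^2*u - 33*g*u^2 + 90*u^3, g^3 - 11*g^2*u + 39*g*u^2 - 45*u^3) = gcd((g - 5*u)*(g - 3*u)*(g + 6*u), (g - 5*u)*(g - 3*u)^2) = g^2 - 8*g*u + 15*u^2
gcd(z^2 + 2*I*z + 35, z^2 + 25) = z - 5*I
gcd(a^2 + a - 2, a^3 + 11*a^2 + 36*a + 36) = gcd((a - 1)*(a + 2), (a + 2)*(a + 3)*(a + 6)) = a + 2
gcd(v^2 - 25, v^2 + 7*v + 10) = v + 5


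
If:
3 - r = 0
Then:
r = 3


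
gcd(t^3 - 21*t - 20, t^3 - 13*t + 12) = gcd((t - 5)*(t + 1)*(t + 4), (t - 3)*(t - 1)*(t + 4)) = t + 4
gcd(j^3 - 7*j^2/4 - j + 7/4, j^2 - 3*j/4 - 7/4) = j^2 - 3*j/4 - 7/4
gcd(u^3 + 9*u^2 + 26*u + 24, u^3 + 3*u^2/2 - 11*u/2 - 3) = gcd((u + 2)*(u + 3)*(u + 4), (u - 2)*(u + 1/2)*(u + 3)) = u + 3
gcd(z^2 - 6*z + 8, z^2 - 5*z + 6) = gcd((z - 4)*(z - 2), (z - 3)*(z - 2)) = z - 2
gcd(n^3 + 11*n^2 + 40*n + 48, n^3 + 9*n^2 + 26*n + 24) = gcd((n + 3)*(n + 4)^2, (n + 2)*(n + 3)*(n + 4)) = n^2 + 7*n + 12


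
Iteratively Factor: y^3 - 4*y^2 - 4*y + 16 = (y - 2)*(y^2 - 2*y - 8) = (y - 4)*(y - 2)*(y + 2)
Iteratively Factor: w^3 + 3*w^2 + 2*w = (w)*(w^2 + 3*w + 2) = w*(w + 2)*(w + 1)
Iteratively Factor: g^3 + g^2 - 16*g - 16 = (g - 4)*(g^2 + 5*g + 4) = (g - 4)*(g + 4)*(g + 1)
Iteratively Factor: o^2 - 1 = (o + 1)*(o - 1)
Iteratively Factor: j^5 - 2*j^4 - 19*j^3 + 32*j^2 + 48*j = (j)*(j^4 - 2*j^3 - 19*j^2 + 32*j + 48) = j*(j - 4)*(j^3 + 2*j^2 - 11*j - 12) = j*(j - 4)*(j + 4)*(j^2 - 2*j - 3) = j*(j - 4)*(j + 1)*(j + 4)*(j - 3)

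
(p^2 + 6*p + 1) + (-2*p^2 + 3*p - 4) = -p^2 + 9*p - 3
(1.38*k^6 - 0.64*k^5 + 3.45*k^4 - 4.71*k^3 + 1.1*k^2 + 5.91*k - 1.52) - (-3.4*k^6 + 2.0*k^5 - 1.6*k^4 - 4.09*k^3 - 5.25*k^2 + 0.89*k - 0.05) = 4.78*k^6 - 2.64*k^5 + 5.05*k^4 - 0.62*k^3 + 6.35*k^2 + 5.02*k - 1.47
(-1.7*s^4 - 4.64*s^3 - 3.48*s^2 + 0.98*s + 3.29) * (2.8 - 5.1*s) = 8.67*s^5 + 18.904*s^4 + 4.756*s^3 - 14.742*s^2 - 14.035*s + 9.212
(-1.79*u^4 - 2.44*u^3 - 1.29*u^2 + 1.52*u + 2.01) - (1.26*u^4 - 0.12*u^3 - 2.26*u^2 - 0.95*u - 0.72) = -3.05*u^4 - 2.32*u^3 + 0.97*u^2 + 2.47*u + 2.73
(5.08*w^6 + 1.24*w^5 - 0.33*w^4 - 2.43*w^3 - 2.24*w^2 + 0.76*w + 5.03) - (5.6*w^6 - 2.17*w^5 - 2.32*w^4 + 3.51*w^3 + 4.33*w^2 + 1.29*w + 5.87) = -0.52*w^6 + 3.41*w^5 + 1.99*w^4 - 5.94*w^3 - 6.57*w^2 - 0.53*w - 0.84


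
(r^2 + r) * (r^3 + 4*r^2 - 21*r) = r^5 + 5*r^4 - 17*r^3 - 21*r^2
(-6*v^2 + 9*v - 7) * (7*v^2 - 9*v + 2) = -42*v^4 + 117*v^3 - 142*v^2 + 81*v - 14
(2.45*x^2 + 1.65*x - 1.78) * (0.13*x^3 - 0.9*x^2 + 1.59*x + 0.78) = 0.3185*x^5 - 1.9905*x^4 + 2.1791*x^3 + 6.1365*x^2 - 1.5432*x - 1.3884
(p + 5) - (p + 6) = -1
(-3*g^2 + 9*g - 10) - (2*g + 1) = -3*g^2 + 7*g - 11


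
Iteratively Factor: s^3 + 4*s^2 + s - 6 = (s + 2)*(s^2 + 2*s - 3) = (s - 1)*(s + 2)*(s + 3)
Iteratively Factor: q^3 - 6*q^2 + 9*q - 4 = (q - 1)*(q^2 - 5*q + 4) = (q - 4)*(q - 1)*(q - 1)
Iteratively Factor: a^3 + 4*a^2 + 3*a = (a + 1)*(a^2 + 3*a) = (a + 1)*(a + 3)*(a)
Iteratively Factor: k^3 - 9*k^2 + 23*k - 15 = (k - 5)*(k^2 - 4*k + 3) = (k - 5)*(k - 1)*(k - 3)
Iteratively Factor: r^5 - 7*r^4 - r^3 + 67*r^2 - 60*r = (r)*(r^4 - 7*r^3 - r^2 + 67*r - 60) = r*(r - 5)*(r^3 - 2*r^2 - 11*r + 12) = r*(r - 5)*(r + 3)*(r^2 - 5*r + 4) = r*(r - 5)*(r - 1)*(r + 3)*(r - 4)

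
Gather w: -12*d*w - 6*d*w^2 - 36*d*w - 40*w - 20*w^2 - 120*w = w^2*(-6*d - 20) + w*(-48*d - 160)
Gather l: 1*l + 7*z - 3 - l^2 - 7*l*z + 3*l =-l^2 + l*(4 - 7*z) + 7*z - 3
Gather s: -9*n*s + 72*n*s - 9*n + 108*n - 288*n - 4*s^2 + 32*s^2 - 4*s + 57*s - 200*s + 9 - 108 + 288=-189*n + 28*s^2 + s*(63*n - 147) + 189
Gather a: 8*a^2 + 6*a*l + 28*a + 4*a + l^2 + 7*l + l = 8*a^2 + a*(6*l + 32) + l^2 + 8*l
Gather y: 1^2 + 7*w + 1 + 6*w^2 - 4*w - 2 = 6*w^2 + 3*w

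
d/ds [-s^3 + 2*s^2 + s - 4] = -3*s^2 + 4*s + 1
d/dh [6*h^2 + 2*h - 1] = 12*h + 2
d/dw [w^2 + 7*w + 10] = 2*w + 7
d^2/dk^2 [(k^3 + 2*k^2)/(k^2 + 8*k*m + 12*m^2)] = 2*(4*k^2*(k + 2)*(k + 4*m)^2 - k*(k^2 + 2*k + 2*(k + 4*m)*(3*k + 4))*(k^2 + 8*k*m + 12*m^2) + (3*k + 2)*(k^2 + 8*k*m + 12*m^2)^2)/(k^2 + 8*k*m + 12*m^2)^3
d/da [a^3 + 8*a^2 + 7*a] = 3*a^2 + 16*a + 7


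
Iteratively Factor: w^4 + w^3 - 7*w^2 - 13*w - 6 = (w + 1)*(w^3 - 7*w - 6) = (w + 1)^2*(w^2 - w - 6) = (w + 1)^2*(w + 2)*(w - 3)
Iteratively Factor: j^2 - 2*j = (j)*(j - 2)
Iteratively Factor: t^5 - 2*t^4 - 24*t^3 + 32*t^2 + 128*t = (t + 4)*(t^4 - 6*t^3 + 32*t) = (t - 4)*(t + 4)*(t^3 - 2*t^2 - 8*t) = (t - 4)^2*(t + 4)*(t^2 + 2*t) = t*(t - 4)^2*(t + 4)*(t + 2)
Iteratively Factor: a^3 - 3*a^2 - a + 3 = (a - 1)*(a^2 - 2*a - 3) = (a - 1)*(a + 1)*(a - 3)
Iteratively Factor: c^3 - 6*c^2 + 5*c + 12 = (c - 3)*(c^2 - 3*c - 4) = (c - 3)*(c + 1)*(c - 4)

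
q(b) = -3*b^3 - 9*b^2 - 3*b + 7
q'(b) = -9*b^2 - 18*b - 3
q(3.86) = -311.21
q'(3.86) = -206.58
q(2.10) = -66.77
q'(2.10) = -80.49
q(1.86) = -49.02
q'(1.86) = -67.62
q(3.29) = -207.12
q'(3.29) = -159.64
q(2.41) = -94.50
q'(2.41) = -98.65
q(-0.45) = 6.80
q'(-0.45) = 3.28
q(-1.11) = 3.34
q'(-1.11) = 5.89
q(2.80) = -137.82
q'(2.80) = -123.96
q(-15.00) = 8152.00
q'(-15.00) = -1758.00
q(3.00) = -164.00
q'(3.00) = -138.00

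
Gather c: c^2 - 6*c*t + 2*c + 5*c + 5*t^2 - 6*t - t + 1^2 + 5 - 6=c^2 + c*(7 - 6*t) + 5*t^2 - 7*t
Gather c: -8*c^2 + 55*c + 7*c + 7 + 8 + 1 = -8*c^2 + 62*c + 16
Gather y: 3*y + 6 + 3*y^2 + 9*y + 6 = 3*y^2 + 12*y + 12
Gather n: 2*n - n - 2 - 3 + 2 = n - 3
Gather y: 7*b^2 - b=7*b^2 - b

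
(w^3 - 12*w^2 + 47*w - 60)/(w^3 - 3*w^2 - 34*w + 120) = (w - 3)/(w + 6)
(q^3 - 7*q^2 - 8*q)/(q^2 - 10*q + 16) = q*(q + 1)/(q - 2)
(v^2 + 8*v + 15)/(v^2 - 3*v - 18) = (v + 5)/(v - 6)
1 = 1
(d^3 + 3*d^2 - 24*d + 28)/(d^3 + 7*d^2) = 1 - 4/d + 4/d^2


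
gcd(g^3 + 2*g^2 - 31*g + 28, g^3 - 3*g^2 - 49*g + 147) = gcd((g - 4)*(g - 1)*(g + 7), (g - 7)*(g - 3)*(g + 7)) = g + 7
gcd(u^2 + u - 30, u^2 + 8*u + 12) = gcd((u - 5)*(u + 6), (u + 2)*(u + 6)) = u + 6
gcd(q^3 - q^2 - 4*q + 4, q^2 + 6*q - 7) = q - 1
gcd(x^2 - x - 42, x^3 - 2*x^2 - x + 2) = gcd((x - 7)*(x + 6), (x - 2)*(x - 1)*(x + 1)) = 1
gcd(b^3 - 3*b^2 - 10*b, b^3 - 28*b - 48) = b + 2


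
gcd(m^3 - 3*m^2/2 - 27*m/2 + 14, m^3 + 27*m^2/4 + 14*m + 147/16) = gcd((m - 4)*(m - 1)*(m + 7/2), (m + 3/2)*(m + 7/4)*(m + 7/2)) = m + 7/2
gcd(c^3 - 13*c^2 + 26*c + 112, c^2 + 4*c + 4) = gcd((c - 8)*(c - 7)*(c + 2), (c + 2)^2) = c + 2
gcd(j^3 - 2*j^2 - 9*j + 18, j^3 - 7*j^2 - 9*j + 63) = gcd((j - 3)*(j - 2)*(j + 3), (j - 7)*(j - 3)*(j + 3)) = j^2 - 9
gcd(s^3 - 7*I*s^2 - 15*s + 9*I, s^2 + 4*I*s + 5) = s - I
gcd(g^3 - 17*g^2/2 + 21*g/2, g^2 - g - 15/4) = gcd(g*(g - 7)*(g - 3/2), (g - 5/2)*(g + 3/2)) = 1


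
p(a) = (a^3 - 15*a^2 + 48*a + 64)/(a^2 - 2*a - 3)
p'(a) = (2 - 2*a)*(a^3 - 15*a^2 + 48*a + 64)/(a^2 - 2*a - 3)^2 + (3*a^2 - 30*a + 48)/(a^2 - 2*a - 3)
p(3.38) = 56.17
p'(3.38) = -172.13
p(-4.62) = -20.90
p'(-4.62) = 0.57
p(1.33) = -26.64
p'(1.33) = -7.96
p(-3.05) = -20.18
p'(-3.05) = 0.32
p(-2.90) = -20.14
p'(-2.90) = 0.28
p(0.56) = -22.69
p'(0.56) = -3.20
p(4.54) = 7.77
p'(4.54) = -9.54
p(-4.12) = -20.63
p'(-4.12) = 0.51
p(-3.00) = -20.17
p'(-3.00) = 0.31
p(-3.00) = -20.17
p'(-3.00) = 0.31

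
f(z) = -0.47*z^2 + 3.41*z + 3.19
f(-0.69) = 0.61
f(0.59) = 5.04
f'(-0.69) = 4.06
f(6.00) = 6.73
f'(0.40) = 3.03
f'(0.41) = 3.02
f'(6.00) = -2.23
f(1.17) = 6.54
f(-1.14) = -1.31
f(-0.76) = 0.33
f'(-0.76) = 4.12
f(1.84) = 7.87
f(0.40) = 4.48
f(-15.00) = -153.71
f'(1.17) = 2.31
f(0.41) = 4.51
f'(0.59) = 2.86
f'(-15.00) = 17.51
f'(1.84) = 1.68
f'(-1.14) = 4.48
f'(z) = 3.41 - 0.94*z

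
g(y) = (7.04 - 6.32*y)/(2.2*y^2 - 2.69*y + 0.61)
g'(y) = (2.69 - 4.4*y)*(7.04 - 6.32*y)/(2.2*y^2 - 2.69*y + 0.61)^2 - 6.32/(2.2*y^2 - 2.69*y + 0.61) = (13.904*y^2 - 30.976*y + 15.0824)/(4.84*y^4 - 11.836*y^3 + 9.9201*y^2 - 3.2818*y + 0.3721)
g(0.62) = -14.72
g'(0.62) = 27.16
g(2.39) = -1.20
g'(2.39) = 0.45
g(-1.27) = 1.99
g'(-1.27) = 1.34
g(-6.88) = 0.41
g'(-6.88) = 0.06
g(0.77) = -13.85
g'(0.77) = -21.34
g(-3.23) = 0.85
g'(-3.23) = 0.25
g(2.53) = -1.13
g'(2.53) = 0.41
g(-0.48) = 4.18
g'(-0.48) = 5.72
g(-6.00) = 0.47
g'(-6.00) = 0.08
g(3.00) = -0.97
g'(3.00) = 0.31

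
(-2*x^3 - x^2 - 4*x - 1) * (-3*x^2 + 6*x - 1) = 6*x^5 - 9*x^4 + 8*x^3 - 20*x^2 - 2*x + 1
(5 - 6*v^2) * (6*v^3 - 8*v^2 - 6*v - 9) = -36*v^5 + 48*v^4 + 66*v^3 + 14*v^2 - 30*v - 45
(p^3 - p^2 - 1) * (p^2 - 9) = p^5 - p^4 - 9*p^3 + 8*p^2 + 9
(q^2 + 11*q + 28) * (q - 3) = q^3 + 8*q^2 - 5*q - 84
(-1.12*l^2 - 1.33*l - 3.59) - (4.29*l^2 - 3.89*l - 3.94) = -5.41*l^2 + 2.56*l + 0.35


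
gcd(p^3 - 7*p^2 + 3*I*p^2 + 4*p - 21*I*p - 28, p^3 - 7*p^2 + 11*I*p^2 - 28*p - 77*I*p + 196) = p^2 + p*(-7 + 4*I) - 28*I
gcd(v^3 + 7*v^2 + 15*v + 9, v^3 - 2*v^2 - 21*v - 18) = v^2 + 4*v + 3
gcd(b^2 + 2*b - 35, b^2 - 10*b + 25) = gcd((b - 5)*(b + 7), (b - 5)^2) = b - 5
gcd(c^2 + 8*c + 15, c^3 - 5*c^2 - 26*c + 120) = c + 5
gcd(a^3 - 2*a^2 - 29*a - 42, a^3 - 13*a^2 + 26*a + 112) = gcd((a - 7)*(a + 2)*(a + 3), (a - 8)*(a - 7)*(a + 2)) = a^2 - 5*a - 14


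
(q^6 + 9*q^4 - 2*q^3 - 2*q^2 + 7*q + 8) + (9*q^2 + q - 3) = q^6 + 9*q^4 - 2*q^3 + 7*q^2 + 8*q + 5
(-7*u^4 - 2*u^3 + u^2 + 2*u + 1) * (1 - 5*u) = 35*u^5 + 3*u^4 - 7*u^3 - 9*u^2 - 3*u + 1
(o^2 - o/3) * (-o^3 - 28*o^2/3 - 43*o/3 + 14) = -o^5 - 9*o^4 - 101*o^3/9 + 169*o^2/9 - 14*o/3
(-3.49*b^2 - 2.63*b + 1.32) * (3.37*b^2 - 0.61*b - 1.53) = -11.7613*b^4 - 6.7342*b^3 + 11.3924*b^2 + 3.2187*b - 2.0196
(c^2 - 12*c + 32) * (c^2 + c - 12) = c^4 - 11*c^3 + 8*c^2 + 176*c - 384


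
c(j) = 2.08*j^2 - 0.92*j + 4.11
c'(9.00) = 36.52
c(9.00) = 164.31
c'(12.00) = 49.00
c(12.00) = 292.59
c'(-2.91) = -13.03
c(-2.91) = 24.40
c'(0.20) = -0.09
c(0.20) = 4.01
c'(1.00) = 3.24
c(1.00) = 5.27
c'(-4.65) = -20.26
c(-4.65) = 53.36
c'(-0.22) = -1.84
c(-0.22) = 4.41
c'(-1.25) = -6.12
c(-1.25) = 8.51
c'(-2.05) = -9.45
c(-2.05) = 14.74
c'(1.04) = 3.41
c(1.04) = 5.40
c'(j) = 4.16*j - 0.92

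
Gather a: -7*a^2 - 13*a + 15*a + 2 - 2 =-7*a^2 + 2*a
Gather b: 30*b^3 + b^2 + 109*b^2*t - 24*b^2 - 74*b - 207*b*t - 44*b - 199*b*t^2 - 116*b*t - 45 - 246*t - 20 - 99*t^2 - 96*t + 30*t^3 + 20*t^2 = 30*b^3 + b^2*(109*t - 23) + b*(-199*t^2 - 323*t - 118) + 30*t^3 - 79*t^2 - 342*t - 65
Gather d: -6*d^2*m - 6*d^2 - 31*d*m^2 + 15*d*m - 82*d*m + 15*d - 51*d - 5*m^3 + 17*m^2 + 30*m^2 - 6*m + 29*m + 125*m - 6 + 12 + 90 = d^2*(-6*m - 6) + d*(-31*m^2 - 67*m - 36) - 5*m^3 + 47*m^2 + 148*m + 96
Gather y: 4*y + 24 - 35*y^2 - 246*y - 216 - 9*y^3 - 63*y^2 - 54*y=-9*y^3 - 98*y^2 - 296*y - 192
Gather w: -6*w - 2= -6*w - 2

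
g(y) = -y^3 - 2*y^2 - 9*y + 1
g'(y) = -3*y^2 - 4*y - 9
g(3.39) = -91.45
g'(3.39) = -57.04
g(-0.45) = 4.74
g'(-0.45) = -7.81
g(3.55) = -100.89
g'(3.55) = -61.01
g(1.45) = -19.30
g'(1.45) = -21.11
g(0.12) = -0.11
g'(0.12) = -9.52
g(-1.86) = 17.26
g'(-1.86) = -11.94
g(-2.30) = 23.29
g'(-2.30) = -15.67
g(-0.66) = 6.36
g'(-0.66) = -7.67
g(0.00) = 1.00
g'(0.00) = -9.00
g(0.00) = 1.00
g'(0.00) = -9.00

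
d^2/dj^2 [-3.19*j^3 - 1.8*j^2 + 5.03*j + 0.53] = -19.14*j - 3.6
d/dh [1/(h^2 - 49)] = -2*h/(h^2 - 49)^2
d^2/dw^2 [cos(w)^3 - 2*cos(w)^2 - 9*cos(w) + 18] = 33*cos(w)/4 + 4*cos(2*w) - 9*cos(3*w)/4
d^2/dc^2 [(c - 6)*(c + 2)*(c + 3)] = 6*c - 2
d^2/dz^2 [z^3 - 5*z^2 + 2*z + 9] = 6*z - 10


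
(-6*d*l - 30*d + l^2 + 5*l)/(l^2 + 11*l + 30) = (-6*d + l)/(l + 6)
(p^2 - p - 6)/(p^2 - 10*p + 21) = (p + 2)/(p - 7)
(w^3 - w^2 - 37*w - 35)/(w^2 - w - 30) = (w^2 - 6*w - 7)/(w - 6)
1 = 1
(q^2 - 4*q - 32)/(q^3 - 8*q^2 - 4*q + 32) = (q + 4)/(q^2 - 4)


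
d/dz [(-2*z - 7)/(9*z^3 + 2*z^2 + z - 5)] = (-18*z^3 - 4*z^2 - 2*z + (2*z + 7)*(27*z^2 + 4*z + 1) + 10)/(9*z^3 + 2*z^2 + z - 5)^2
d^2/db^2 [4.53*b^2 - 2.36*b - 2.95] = 9.06000000000000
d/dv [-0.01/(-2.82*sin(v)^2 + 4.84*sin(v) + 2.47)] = (0.0484 - 0.0564*sin(v))*cos(v)/(-2.82*sin(v)^2 + 4.84*sin(v) + 2.47)^2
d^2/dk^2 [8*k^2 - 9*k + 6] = 16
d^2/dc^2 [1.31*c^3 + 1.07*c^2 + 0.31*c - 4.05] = 7.86*c + 2.14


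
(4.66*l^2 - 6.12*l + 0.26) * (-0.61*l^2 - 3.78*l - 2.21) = -2.8426*l^4 - 13.8816*l^3 + 12.6764*l^2 + 12.5424*l - 0.5746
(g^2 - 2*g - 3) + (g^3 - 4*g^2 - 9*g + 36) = g^3 - 3*g^2 - 11*g + 33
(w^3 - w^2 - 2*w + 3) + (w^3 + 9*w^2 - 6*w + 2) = 2*w^3 + 8*w^2 - 8*w + 5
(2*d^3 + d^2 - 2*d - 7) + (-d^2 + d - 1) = 2*d^3 - d - 8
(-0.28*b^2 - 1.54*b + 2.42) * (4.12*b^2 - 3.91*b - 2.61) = -1.1536*b^4 - 5.25*b^3 + 16.7226*b^2 - 5.4428*b - 6.3162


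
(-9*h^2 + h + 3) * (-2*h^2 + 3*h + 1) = 18*h^4 - 29*h^3 - 12*h^2 + 10*h + 3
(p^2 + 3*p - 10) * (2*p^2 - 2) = 2*p^4 + 6*p^3 - 22*p^2 - 6*p + 20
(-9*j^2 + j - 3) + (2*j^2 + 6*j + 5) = -7*j^2 + 7*j + 2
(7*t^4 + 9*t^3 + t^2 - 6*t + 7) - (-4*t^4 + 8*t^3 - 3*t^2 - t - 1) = 11*t^4 + t^3 + 4*t^2 - 5*t + 8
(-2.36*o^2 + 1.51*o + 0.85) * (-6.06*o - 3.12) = 14.3016*o^3 - 1.7874*o^2 - 9.8622*o - 2.652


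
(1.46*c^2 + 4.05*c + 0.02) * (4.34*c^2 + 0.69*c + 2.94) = 6.3364*c^4 + 18.5844*c^3 + 7.1737*c^2 + 11.9208*c + 0.0588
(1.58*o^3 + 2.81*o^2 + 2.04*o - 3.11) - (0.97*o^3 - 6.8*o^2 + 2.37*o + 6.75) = 0.61*o^3 + 9.61*o^2 - 0.33*o - 9.86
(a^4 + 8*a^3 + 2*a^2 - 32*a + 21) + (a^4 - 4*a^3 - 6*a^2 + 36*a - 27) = 2*a^4 + 4*a^3 - 4*a^2 + 4*a - 6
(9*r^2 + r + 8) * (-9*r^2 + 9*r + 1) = -81*r^4 + 72*r^3 - 54*r^2 + 73*r + 8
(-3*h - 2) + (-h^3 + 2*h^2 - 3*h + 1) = -h^3 + 2*h^2 - 6*h - 1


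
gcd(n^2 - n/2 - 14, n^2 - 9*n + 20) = n - 4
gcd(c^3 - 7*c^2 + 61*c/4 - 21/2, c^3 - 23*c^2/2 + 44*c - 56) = c - 7/2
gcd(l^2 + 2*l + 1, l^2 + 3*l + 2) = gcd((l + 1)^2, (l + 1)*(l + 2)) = l + 1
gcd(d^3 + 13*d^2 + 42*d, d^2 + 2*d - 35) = d + 7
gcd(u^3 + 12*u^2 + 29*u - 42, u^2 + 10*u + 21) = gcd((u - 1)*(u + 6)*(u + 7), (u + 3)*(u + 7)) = u + 7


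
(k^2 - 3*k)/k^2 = (k - 3)/k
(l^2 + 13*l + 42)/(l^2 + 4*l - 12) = (l + 7)/(l - 2)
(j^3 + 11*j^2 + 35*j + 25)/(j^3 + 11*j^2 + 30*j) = (j^2 + 6*j + 5)/(j*(j + 6))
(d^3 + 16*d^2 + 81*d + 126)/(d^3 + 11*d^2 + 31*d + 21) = (d + 6)/(d + 1)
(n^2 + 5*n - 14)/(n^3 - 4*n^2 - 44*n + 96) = (n + 7)/(n^2 - 2*n - 48)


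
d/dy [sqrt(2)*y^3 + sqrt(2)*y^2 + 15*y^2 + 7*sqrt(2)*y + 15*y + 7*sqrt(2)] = 3*sqrt(2)*y^2 + 2*sqrt(2)*y + 30*y + 7*sqrt(2) + 15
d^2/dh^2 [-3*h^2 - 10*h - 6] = -6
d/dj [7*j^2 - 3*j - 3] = 14*j - 3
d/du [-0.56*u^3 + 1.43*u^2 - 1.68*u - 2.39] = -1.68*u^2 + 2.86*u - 1.68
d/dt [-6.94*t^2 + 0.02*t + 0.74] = 0.02 - 13.88*t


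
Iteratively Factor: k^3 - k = (k + 1)*(k^2 - k) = k*(k + 1)*(k - 1)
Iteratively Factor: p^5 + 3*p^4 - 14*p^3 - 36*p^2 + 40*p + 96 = (p - 3)*(p^4 + 6*p^3 + 4*p^2 - 24*p - 32) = (p - 3)*(p + 4)*(p^3 + 2*p^2 - 4*p - 8) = (p - 3)*(p - 2)*(p + 4)*(p^2 + 4*p + 4) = (p - 3)*(p - 2)*(p + 2)*(p + 4)*(p + 2)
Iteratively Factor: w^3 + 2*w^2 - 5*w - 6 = (w - 2)*(w^2 + 4*w + 3) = (w - 2)*(w + 3)*(w + 1)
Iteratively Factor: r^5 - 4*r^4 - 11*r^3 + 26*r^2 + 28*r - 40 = (r + 2)*(r^4 - 6*r^3 + r^2 + 24*r - 20) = (r + 2)^2*(r^3 - 8*r^2 + 17*r - 10) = (r - 5)*(r + 2)^2*(r^2 - 3*r + 2) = (r - 5)*(r - 2)*(r + 2)^2*(r - 1)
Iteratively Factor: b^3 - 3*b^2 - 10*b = (b + 2)*(b^2 - 5*b) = b*(b + 2)*(b - 5)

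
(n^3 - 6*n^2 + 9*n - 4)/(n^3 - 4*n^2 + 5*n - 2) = (n - 4)/(n - 2)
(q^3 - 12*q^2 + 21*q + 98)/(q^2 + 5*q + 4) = (q^3 - 12*q^2 + 21*q + 98)/(q^2 + 5*q + 4)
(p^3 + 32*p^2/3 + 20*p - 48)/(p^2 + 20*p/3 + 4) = (3*p^2 + 14*p - 24)/(3*p + 2)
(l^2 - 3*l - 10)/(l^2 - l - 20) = (l + 2)/(l + 4)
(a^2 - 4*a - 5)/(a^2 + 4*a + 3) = (a - 5)/(a + 3)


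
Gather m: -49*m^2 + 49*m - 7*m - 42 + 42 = -49*m^2 + 42*m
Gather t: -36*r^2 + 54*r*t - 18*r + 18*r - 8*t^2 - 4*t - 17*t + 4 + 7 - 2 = -36*r^2 - 8*t^2 + t*(54*r - 21) + 9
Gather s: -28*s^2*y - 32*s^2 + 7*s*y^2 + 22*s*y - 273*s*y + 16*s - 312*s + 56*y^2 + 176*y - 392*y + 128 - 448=s^2*(-28*y - 32) + s*(7*y^2 - 251*y - 296) + 56*y^2 - 216*y - 320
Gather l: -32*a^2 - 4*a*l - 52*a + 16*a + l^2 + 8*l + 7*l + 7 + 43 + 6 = -32*a^2 - 36*a + l^2 + l*(15 - 4*a) + 56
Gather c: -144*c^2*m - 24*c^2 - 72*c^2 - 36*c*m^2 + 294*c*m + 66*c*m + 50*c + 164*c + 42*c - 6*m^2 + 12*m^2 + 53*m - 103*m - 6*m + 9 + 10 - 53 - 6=c^2*(-144*m - 96) + c*(-36*m^2 + 360*m + 256) + 6*m^2 - 56*m - 40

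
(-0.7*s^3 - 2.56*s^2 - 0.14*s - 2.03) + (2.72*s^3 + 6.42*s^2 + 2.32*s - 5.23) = 2.02*s^3 + 3.86*s^2 + 2.18*s - 7.26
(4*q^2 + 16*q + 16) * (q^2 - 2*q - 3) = 4*q^4 + 8*q^3 - 28*q^2 - 80*q - 48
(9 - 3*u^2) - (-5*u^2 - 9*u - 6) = 2*u^2 + 9*u + 15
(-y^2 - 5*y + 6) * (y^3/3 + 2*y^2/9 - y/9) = -y^5/3 - 17*y^4/9 + y^3 + 17*y^2/9 - 2*y/3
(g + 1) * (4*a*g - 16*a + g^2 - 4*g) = 4*a*g^2 - 12*a*g - 16*a + g^3 - 3*g^2 - 4*g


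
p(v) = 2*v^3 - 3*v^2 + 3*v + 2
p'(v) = 6*v^2 - 6*v + 3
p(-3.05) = -91.80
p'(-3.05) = 77.12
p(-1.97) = -30.84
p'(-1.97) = 38.11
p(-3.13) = -98.11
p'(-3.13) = 80.56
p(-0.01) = 1.97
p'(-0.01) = 3.06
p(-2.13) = -37.33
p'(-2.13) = 43.00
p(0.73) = 3.37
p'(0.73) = 1.82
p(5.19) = 216.36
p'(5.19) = 133.48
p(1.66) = 7.86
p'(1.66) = 9.57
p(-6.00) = -556.00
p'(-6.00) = 255.00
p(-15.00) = -7468.00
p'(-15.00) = 1443.00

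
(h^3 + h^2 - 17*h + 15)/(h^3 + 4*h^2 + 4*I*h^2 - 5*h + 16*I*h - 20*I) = (h - 3)/(h + 4*I)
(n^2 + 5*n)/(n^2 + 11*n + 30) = n/(n + 6)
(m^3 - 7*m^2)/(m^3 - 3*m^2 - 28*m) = m/(m + 4)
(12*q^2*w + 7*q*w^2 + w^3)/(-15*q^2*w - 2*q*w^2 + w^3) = (-4*q - w)/(5*q - w)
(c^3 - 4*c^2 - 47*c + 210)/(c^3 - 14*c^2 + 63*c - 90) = (c + 7)/(c - 3)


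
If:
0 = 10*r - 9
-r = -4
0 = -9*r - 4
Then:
No Solution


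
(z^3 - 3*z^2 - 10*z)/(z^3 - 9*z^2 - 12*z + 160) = z*(z + 2)/(z^2 - 4*z - 32)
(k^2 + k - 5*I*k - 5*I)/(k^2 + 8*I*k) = (k^2 + k - 5*I*k - 5*I)/(k*(k + 8*I))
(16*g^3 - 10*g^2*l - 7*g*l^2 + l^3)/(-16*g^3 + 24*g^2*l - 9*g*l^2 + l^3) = (-16*g^2 - 6*g*l + l^2)/(16*g^2 - 8*g*l + l^2)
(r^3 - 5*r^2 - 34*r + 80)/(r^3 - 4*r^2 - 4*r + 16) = (r^2 - 3*r - 40)/(r^2 - 2*r - 8)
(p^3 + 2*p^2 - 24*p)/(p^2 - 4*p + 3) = p*(p^2 + 2*p - 24)/(p^2 - 4*p + 3)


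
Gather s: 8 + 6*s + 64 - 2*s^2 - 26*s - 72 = -2*s^2 - 20*s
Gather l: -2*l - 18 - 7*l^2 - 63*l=-7*l^2 - 65*l - 18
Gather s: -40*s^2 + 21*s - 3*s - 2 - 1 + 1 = -40*s^2 + 18*s - 2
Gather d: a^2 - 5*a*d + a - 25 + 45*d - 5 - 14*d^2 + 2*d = a^2 + a - 14*d^2 + d*(47 - 5*a) - 30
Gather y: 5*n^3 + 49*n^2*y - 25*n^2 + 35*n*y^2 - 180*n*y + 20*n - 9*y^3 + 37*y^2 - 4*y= 5*n^3 - 25*n^2 + 20*n - 9*y^3 + y^2*(35*n + 37) + y*(49*n^2 - 180*n - 4)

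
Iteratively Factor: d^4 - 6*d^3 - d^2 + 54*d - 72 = (d - 4)*(d^3 - 2*d^2 - 9*d + 18) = (d - 4)*(d + 3)*(d^2 - 5*d + 6) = (d - 4)*(d - 2)*(d + 3)*(d - 3)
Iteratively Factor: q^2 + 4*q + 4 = (q + 2)*(q + 2)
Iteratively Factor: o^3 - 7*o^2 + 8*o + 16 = (o - 4)*(o^2 - 3*o - 4) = (o - 4)*(o + 1)*(o - 4)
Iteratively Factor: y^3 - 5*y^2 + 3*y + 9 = (y + 1)*(y^2 - 6*y + 9) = (y - 3)*(y + 1)*(y - 3)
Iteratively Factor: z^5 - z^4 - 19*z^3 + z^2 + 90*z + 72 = (z - 4)*(z^4 + 3*z^3 - 7*z^2 - 27*z - 18) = (z - 4)*(z + 1)*(z^3 + 2*z^2 - 9*z - 18) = (z - 4)*(z + 1)*(z + 2)*(z^2 - 9) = (z - 4)*(z - 3)*(z + 1)*(z + 2)*(z + 3)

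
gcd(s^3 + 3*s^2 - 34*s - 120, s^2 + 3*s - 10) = s + 5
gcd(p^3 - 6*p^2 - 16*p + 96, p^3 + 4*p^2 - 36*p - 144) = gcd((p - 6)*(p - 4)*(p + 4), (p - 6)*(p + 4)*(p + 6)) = p^2 - 2*p - 24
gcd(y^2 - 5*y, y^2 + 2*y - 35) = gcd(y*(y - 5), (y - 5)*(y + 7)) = y - 5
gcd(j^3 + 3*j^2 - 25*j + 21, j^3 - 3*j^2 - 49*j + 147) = j^2 + 4*j - 21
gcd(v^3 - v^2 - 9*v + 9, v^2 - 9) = v^2 - 9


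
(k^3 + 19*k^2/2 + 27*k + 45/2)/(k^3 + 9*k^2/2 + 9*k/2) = (k + 5)/k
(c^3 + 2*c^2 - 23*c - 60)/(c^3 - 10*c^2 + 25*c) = (c^2 + 7*c + 12)/(c*(c - 5))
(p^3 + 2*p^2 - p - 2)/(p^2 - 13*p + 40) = (p^3 + 2*p^2 - p - 2)/(p^2 - 13*p + 40)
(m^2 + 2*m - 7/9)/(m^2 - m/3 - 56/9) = (3*m - 1)/(3*m - 8)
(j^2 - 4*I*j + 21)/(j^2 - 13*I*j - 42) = (j + 3*I)/(j - 6*I)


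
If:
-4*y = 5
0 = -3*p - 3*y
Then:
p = 5/4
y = -5/4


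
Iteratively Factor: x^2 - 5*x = (x - 5)*(x)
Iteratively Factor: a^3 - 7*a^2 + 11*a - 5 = (a - 1)*(a^2 - 6*a + 5) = (a - 1)^2*(a - 5)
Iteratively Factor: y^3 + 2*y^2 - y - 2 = (y + 1)*(y^2 + y - 2) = (y + 1)*(y + 2)*(y - 1)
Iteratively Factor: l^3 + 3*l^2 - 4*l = (l + 4)*(l^2 - l) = (l - 1)*(l + 4)*(l)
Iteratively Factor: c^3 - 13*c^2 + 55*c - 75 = (c - 3)*(c^2 - 10*c + 25) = (c - 5)*(c - 3)*(c - 5)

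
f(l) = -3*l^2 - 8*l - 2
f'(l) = -6*l - 8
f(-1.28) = 3.32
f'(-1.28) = -0.32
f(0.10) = -2.83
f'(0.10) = -8.60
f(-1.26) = 3.32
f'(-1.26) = -0.44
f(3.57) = -68.79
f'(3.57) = -29.42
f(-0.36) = 0.49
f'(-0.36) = -5.84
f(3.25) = -59.69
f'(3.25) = -27.50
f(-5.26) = -42.92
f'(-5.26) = 23.56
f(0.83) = -10.71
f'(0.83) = -12.98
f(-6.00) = -62.00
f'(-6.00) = 28.00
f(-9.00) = -173.00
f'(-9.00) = 46.00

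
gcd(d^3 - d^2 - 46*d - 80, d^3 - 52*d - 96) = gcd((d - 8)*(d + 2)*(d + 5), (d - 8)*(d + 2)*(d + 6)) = d^2 - 6*d - 16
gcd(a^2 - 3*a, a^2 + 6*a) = a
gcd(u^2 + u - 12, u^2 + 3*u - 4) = u + 4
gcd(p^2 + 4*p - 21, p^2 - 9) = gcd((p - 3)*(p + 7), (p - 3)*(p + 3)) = p - 3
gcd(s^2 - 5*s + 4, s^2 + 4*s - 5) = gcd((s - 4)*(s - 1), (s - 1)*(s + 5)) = s - 1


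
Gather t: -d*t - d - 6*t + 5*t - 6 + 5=-d + t*(-d - 1) - 1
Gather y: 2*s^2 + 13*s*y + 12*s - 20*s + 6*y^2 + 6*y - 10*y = 2*s^2 - 8*s + 6*y^2 + y*(13*s - 4)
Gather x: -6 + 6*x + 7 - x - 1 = 5*x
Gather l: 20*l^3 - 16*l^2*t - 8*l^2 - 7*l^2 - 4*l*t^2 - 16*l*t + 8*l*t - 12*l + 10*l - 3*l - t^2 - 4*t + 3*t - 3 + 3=20*l^3 + l^2*(-16*t - 15) + l*(-4*t^2 - 8*t - 5) - t^2 - t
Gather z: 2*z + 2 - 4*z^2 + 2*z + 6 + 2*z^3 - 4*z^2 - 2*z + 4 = 2*z^3 - 8*z^2 + 2*z + 12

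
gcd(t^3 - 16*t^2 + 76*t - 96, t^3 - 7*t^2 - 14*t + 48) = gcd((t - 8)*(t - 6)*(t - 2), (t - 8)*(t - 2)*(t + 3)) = t^2 - 10*t + 16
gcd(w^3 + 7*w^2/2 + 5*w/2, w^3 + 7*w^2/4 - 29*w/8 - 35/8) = w^2 + 7*w/2 + 5/2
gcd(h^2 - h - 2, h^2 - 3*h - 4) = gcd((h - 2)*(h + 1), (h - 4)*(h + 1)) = h + 1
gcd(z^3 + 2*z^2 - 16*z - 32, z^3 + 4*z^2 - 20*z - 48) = z^2 - 2*z - 8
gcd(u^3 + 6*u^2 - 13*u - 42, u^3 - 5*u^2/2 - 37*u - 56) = u + 2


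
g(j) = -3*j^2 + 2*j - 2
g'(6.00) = -34.00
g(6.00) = -98.00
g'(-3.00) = 20.00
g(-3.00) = -35.00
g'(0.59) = -1.54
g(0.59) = -1.86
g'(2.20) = -11.20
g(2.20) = -12.12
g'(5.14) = -28.84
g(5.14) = -70.98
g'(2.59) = -13.54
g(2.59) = -16.94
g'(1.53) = -7.18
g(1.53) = -5.96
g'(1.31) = -5.86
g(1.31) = -4.53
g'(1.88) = -9.28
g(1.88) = -8.84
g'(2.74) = -14.44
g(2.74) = -19.04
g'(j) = 2 - 6*j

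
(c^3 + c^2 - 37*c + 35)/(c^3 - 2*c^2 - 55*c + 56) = (c - 5)/(c - 8)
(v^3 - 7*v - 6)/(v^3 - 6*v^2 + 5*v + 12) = (v + 2)/(v - 4)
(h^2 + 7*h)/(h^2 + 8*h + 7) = h/(h + 1)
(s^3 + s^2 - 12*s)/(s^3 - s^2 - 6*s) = (s + 4)/(s + 2)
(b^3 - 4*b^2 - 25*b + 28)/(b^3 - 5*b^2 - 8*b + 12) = (b^2 - 3*b - 28)/(b^2 - 4*b - 12)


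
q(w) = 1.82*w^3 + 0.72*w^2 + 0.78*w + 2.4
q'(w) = 5.46*w^2 + 1.44*w + 0.78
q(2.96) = 58.22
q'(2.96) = 52.88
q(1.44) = 10.45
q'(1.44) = 14.18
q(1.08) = 6.37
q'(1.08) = 8.70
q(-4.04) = -109.01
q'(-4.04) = 84.08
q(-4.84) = -190.86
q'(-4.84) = 121.71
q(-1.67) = -5.37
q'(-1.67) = 13.60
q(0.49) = 3.17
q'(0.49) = 2.80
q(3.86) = 120.81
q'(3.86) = 87.69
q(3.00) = 60.36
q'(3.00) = 54.24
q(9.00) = 1394.52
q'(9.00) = 456.00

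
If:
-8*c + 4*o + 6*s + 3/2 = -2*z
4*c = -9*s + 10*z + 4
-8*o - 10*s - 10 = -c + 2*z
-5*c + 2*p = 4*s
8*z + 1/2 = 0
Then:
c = -459/1144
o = -9043/4576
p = 237/2288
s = 633/1144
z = -1/16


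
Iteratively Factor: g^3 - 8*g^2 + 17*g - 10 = (g - 1)*(g^2 - 7*g + 10) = (g - 5)*(g - 1)*(g - 2)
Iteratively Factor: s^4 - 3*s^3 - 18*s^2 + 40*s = (s - 5)*(s^3 + 2*s^2 - 8*s) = (s - 5)*(s - 2)*(s^2 + 4*s) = (s - 5)*(s - 2)*(s + 4)*(s)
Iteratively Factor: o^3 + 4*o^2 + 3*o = (o + 1)*(o^2 + 3*o) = (o + 1)*(o + 3)*(o)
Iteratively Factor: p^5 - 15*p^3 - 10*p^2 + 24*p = (p - 1)*(p^4 + p^3 - 14*p^2 - 24*p) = (p - 1)*(p + 3)*(p^3 - 2*p^2 - 8*p) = (p - 4)*(p - 1)*(p + 3)*(p^2 + 2*p) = p*(p - 4)*(p - 1)*(p + 3)*(p + 2)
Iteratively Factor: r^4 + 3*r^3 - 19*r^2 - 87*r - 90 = (r + 3)*(r^3 - 19*r - 30) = (r + 2)*(r + 3)*(r^2 - 2*r - 15) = (r - 5)*(r + 2)*(r + 3)*(r + 3)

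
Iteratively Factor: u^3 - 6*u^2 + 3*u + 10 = (u - 2)*(u^2 - 4*u - 5) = (u - 5)*(u - 2)*(u + 1)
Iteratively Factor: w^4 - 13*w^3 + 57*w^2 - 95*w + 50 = (w - 2)*(w^3 - 11*w^2 + 35*w - 25) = (w - 2)*(w - 1)*(w^2 - 10*w + 25) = (w - 5)*(w - 2)*(w - 1)*(w - 5)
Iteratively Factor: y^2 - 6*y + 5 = (y - 5)*(y - 1)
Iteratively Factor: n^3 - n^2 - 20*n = (n)*(n^2 - n - 20) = n*(n - 5)*(n + 4)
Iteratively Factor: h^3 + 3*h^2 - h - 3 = (h - 1)*(h^2 + 4*h + 3) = (h - 1)*(h + 3)*(h + 1)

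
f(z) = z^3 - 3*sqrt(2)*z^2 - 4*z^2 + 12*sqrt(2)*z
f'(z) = 3*z^2 - 6*sqrt(2)*z - 8*z + 12*sqrt(2)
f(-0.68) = -15.67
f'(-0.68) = 29.57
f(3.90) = 0.13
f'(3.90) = -1.69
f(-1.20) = -33.96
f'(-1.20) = 41.07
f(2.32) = 7.49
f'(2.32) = -5.13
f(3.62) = 0.86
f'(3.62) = -3.39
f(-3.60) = -214.57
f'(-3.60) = 115.20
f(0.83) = 8.98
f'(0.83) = 5.35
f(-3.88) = -248.34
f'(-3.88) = 126.10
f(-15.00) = -5484.15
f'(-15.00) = 939.25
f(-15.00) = -5484.15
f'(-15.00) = 939.25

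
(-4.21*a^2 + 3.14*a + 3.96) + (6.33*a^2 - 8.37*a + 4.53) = 2.12*a^2 - 5.23*a + 8.49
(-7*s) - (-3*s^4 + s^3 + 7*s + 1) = 3*s^4 - s^3 - 14*s - 1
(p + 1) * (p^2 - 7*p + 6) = p^3 - 6*p^2 - p + 6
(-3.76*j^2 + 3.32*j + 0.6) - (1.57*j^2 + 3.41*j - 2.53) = -5.33*j^2 - 0.0900000000000003*j + 3.13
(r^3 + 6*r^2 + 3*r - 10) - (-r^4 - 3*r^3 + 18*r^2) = r^4 + 4*r^3 - 12*r^2 + 3*r - 10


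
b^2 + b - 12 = (b - 3)*(b + 4)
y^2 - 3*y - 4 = (y - 4)*(y + 1)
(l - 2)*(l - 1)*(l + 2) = l^3 - l^2 - 4*l + 4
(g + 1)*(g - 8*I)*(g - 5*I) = g^3 + g^2 - 13*I*g^2 - 40*g - 13*I*g - 40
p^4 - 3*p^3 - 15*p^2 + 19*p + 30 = (p - 5)*(p - 2)*(p + 1)*(p + 3)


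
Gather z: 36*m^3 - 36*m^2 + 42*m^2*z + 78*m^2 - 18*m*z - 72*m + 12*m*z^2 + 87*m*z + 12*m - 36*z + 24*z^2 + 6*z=36*m^3 + 42*m^2 - 60*m + z^2*(12*m + 24) + z*(42*m^2 + 69*m - 30)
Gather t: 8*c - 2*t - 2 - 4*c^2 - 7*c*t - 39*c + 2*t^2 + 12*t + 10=-4*c^2 - 31*c + 2*t^2 + t*(10 - 7*c) + 8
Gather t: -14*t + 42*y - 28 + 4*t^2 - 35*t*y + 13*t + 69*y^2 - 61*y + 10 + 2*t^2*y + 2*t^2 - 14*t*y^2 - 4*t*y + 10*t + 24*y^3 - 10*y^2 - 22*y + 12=t^2*(2*y + 6) + t*(-14*y^2 - 39*y + 9) + 24*y^3 + 59*y^2 - 41*y - 6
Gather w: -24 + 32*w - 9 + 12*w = 44*w - 33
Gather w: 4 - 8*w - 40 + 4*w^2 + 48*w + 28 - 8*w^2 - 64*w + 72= -4*w^2 - 24*w + 64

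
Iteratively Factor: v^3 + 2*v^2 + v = (v + 1)*(v^2 + v) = (v + 1)^2*(v)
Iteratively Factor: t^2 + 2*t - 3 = (t - 1)*(t + 3)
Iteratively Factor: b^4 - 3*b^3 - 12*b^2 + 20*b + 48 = (b + 2)*(b^3 - 5*b^2 - 2*b + 24) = (b + 2)^2*(b^2 - 7*b + 12) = (b - 4)*(b + 2)^2*(b - 3)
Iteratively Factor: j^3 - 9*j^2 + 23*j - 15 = (j - 5)*(j^2 - 4*j + 3) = (j - 5)*(j - 1)*(j - 3)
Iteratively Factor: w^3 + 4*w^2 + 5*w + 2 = (w + 1)*(w^2 + 3*w + 2) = (w + 1)^2*(w + 2)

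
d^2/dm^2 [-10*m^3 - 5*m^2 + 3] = -60*m - 10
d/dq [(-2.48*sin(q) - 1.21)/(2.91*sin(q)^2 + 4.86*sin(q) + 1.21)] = (7.2168*sin(q)^2 + 7.0422*sin(q) + 2.8798)*cos(q)/(8.4681*sin(q)^4 + 28.2852*sin(q)^3 + 30.6618*sin(q)^2 + 11.7612*sin(q) + 1.4641)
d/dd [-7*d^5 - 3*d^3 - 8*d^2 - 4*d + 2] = -35*d^4 - 9*d^2 - 16*d - 4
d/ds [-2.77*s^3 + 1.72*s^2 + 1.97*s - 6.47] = -8.31*s^2 + 3.44*s + 1.97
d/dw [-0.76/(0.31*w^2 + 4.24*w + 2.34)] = (0.4712*w + 3.2224)/(0.31*w^2 + 4.24*w + 2.34)^2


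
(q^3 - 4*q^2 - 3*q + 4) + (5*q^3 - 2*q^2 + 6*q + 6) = 6*q^3 - 6*q^2 + 3*q + 10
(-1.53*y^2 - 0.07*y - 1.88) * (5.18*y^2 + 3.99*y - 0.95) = -7.9254*y^4 - 6.4673*y^3 - 8.5642*y^2 - 7.4347*y + 1.786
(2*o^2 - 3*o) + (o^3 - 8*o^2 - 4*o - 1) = o^3 - 6*o^2 - 7*o - 1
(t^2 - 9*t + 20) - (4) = t^2 - 9*t + 16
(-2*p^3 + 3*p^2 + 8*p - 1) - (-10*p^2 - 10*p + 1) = -2*p^3 + 13*p^2 + 18*p - 2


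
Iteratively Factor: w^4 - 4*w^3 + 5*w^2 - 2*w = (w - 1)*(w^3 - 3*w^2 + 2*w) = (w - 1)^2*(w^2 - 2*w) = w*(w - 1)^2*(w - 2)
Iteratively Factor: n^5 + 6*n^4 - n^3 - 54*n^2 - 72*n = (n + 2)*(n^4 + 4*n^3 - 9*n^2 - 36*n) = (n + 2)*(n + 3)*(n^3 + n^2 - 12*n) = (n + 2)*(n + 3)*(n + 4)*(n^2 - 3*n) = n*(n + 2)*(n + 3)*(n + 4)*(n - 3)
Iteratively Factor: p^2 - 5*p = (p)*(p - 5)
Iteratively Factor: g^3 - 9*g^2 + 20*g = (g)*(g^2 - 9*g + 20) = g*(g - 5)*(g - 4)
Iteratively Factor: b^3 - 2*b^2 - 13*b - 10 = (b - 5)*(b^2 + 3*b + 2) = (b - 5)*(b + 1)*(b + 2)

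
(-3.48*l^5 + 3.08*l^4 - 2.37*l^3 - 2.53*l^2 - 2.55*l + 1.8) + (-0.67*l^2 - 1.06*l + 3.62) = -3.48*l^5 + 3.08*l^4 - 2.37*l^3 - 3.2*l^2 - 3.61*l + 5.42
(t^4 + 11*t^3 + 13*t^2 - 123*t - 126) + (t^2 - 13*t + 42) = t^4 + 11*t^3 + 14*t^2 - 136*t - 84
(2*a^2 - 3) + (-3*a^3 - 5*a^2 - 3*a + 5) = -3*a^3 - 3*a^2 - 3*a + 2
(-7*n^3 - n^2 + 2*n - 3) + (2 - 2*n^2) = -7*n^3 - 3*n^2 + 2*n - 1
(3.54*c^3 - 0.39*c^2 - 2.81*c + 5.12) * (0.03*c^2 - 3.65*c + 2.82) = 0.1062*c^5 - 12.9327*c^4 + 11.322*c^3 + 9.3103*c^2 - 26.6122*c + 14.4384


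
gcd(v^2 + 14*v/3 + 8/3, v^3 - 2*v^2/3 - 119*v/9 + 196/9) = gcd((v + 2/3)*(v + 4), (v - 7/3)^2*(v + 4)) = v + 4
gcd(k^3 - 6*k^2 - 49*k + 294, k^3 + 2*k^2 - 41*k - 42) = k^2 + k - 42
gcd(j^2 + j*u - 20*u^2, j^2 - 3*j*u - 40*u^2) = j + 5*u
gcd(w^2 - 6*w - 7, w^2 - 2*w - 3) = w + 1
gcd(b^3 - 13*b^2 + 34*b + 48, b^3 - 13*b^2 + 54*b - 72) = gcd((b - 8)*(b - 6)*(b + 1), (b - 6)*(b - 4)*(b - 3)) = b - 6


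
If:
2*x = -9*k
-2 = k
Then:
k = -2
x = 9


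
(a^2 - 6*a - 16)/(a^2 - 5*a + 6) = (a^2 - 6*a - 16)/(a^2 - 5*a + 6)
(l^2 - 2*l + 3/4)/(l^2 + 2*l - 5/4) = (2*l - 3)/(2*l + 5)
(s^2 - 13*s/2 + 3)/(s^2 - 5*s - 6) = (s - 1/2)/(s + 1)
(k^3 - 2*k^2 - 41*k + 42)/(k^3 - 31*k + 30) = (k - 7)/(k - 5)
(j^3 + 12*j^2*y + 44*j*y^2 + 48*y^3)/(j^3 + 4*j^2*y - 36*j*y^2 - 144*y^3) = (-j - 2*y)/(-j + 6*y)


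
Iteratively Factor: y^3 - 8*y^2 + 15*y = (y - 3)*(y^2 - 5*y) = y*(y - 3)*(y - 5)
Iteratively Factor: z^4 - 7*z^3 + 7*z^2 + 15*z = (z - 5)*(z^3 - 2*z^2 - 3*z) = (z - 5)*(z + 1)*(z^2 - 3*z) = (z - 5)*(z - 3)*(z + 1)*(z)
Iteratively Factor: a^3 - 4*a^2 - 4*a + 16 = (a - 2)*(a^2 - 2*a - 8) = (a - 4)*(a - 2)*(a + 2)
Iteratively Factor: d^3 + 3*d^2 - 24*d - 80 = (d + 4)*(d^2 - d - 20) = (d - 5)*(d + 4)*(d + 4)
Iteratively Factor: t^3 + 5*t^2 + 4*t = (t)*(t^2 + 5*t + 4) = t*(t + 1)*(t + 4)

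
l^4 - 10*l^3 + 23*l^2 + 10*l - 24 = (l - 6)*(l - 4)*(l - 1)*(l + 1)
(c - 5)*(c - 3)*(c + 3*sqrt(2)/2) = c^3 - 8*c^2 + 3*sqrt(2)*c^2/2 - 12*sqrt(2)*c + 15*c + 45*sqrt(2)/2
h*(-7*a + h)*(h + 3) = -7*a*h^2 - 21*a*h + h^3 + 3*h^2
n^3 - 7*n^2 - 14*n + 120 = (n - 6)*(n - 5)*(n + 4)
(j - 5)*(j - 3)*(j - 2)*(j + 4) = j^4 - 6*j^3 - 9*j^2 + 94*j - 120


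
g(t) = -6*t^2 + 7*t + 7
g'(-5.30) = 70.60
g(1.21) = 6.69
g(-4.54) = -148.45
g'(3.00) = -29.00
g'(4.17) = -43.04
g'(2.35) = -21.20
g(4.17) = -68.14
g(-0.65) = -0.08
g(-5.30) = -198.64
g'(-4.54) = 61.48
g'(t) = 7 - 12*t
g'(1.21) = -7.52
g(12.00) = -773.00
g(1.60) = 2.84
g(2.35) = -9.69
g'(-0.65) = 14.80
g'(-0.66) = 14.92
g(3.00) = -26.00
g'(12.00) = -137.00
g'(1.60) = -12.20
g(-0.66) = -0.23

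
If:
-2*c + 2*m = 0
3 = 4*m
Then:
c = 3/4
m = 3/4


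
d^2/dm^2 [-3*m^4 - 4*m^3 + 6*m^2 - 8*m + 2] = -36*m^2 - 24*m + 12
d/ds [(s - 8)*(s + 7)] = 2*s - 1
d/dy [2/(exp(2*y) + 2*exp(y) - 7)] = -4*(exp(y) + 1)*exp(y)/(exp(2*y) + 2*exp(y) - 7)^2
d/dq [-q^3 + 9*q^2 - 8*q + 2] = -3*q^2 + 18*q - 8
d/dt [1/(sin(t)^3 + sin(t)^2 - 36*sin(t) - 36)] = (-3*sin(t)^2 - 2*sin(t) + 36)*cos(t)/(sin(t)^3 + sin(t)^2 - 36*sin(t) - 36)^2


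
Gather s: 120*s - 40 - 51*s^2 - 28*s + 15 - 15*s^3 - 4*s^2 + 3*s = -15*s^3 - 55*s^2 + 95*s - 25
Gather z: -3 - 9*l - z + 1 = -9*l - z - 2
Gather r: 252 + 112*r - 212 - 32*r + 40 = 80*r + 80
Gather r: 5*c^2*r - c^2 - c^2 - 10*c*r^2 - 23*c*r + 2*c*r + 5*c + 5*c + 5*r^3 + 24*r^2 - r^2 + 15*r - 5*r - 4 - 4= -2*c^2 + 10*c + 5*r^3 + r^2*(23 - 10*c) + r*(5*c^2 - 21*c + 10) - 8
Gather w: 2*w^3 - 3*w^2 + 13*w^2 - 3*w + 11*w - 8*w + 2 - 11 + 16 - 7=2*w^3 + 10*w^2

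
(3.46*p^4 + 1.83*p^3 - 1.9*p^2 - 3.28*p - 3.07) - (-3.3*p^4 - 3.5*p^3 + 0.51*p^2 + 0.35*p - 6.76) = 6.76*p^4 + 5.33*p^3 - 2.41*p^2 - 3.63*p + 3.69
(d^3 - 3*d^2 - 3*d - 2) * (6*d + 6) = 6*d^4 - 12*d^3 - 36*d^2 - 30*d - 12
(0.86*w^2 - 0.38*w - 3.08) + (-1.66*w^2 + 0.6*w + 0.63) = -0.8*w^2 + 0.22*w - 2.45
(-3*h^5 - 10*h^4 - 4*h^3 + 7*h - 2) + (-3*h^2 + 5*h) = -3*h^5 - 10*h^4 - 4*h^3 - 3*h^2 + 12*h - 2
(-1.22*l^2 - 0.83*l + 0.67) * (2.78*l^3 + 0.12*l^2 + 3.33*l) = -3.3916*l^5 - 2.4538*l^4 - 2.2996*l^3 - 2.6835*l^2 + 2.2311*l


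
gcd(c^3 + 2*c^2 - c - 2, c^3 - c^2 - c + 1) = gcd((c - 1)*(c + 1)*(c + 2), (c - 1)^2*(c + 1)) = c^2 - 1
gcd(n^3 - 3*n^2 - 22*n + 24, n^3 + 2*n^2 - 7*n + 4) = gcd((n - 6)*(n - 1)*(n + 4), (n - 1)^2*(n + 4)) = n^2 + 3*n - 4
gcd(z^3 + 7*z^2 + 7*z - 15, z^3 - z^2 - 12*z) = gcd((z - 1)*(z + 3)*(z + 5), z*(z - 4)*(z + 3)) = z + 3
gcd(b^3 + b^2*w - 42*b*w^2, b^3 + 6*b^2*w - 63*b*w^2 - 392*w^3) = b + 7*w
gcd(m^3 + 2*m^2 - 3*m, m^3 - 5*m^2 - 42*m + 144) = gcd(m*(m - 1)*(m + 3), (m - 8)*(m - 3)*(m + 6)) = 1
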